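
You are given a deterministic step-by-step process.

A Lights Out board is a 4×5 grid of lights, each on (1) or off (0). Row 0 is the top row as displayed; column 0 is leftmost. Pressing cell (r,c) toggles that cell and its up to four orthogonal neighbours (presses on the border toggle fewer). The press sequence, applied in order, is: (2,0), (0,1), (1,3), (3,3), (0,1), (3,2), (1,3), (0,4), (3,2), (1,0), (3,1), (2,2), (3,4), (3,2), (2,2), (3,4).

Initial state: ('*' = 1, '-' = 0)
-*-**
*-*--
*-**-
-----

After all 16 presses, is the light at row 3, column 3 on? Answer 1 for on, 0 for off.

0

[0] -*-**
*-*--
*-**-
-----
[1] -*-**
--*--
-***-
*----
[2] *-***
-**--
-***-
*----
[3] *-*-*
-*-**
-**--
*----
[4] *-*-*
-*-**
-***-
*-***
[5] -*--*
---**
-***-
*-***
[6] -*--*
---**
-*-*-
**--*
[7] -*-**
--*--
-*---
**--*
[8] -*---
--*-*
-*---
**--*
[9] -*---
--*-*
-**--
*-***
[10] **---
***-*
***--
*-***
[11] **---
***-*
*-*--
-*-**
[12] **---
**--*
**-*-
-****
[13] **---
**--*
**-**
-**--
[14] **---
**--*
*****
---*-
[15] **---
***-*
*---*
--**-
[16] **---
***-*
*----
--*-*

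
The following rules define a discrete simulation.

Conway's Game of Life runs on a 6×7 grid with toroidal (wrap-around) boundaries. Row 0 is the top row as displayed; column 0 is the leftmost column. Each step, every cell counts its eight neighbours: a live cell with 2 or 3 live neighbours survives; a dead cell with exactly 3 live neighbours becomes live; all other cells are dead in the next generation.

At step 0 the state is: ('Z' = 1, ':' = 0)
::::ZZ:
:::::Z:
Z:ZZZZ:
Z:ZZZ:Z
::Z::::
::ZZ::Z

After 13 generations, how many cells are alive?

k=0  ::::ZZ:
:::::Z:
Z:ZZZZ:
Z:ZZZ:Z
::Z::::
::ZZ::Z
k=1  :::ZZZZ
:::::::
Z:Z::::
Z:::::Z
Z:::ZZZ
::ZZZZ:
k=2  ::Z:::Z
:::ZZZZ
ZZ::::Z
:::::::
ZZ:::::
Z:Z::::
k=3  ZZZ:Z:Z
:ZZZZ::
Z:::Z:Z
::::::Z
ZZ:::::
Z:Z:::Z
k=4  ::::Z:Z
::::Z::
ZZZ:Z:Z
:Z:::ZZ
:Z:::::
::ZZ:Z:
k=5  ::::Z::
:Z::Z:Z
:ZZZZ:Z
:::::ZZ
ZZ::ZZZ
::ZZZZ:
k=6  ::Z::::
:Z::Z::
:ZZZZ:Z
:::::::
ZZZ::::
ZZZ::::
k=7  Z:ZZ:::
ZZ::ZZ:
ZZZZZZ:
:::::::
Z:Z::::
Z::Z:::
k=8  Z:ZZ:::
:::::Z:
Z:ZZ:Z:
Z:::Z:Z
:Z:::::
Z::Z::Z
k=9  ZZZZZ::
:::::::
ZZ:Z:Z:
Z:ZZZZZ
:Z:::Z:
Z::Z::Z
k=10  ZZZZZ:Z
::::::Z
ZZ:Z:Z:
:::Z:::
:Z:::::
:::Z:ZZ
k=11  :ZZZZ::
:::::::
Z:Z:Z:Z
ZZ::Z::
::Z:Z::
:::Z:ZZ
k=12  ::ZZZZ:
Z:::ZZ:
Z::Z:ZZ
Z:Z:Z:Z
ZZZ:Z:Z
:Z:::Z:
k=13  :ZZZ:::
ZZZ::::
:::Z:::
::Z:Z::
::Z:Z::
:::::::

11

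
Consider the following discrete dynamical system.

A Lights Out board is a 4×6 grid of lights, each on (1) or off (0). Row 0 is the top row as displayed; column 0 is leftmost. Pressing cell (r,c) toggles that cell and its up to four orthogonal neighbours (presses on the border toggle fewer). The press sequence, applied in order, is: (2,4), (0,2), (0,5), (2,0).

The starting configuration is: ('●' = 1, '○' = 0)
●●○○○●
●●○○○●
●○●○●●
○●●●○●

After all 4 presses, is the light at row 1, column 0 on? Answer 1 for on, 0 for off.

t=0: ●●○○○●
●●○○○●
●○●○●●
○●●●○●
t=1: ●●○○○●
●●○○●●
●○●●○○
○●●●●●
t=2: ●○●●○●
●●●○●●
●○●●○○
○●●●●●
t=3: ●○●●●○
●●●○●○
●○●●○○
○●●●●●
t=4: ●○●●●○
○●●○●○
○●●●○○
●●●●●●

0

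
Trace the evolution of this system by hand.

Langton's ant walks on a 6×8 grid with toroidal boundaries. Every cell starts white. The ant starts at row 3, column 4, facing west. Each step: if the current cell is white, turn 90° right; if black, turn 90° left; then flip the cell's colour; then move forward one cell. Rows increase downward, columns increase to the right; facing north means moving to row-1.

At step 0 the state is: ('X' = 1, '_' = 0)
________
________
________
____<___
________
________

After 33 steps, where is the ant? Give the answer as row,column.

t=0: ________
________
________
____<___
________
________
t=1: ________
________
____^___
____X___
________
________
t=2: ________
________
____X>__
____X___
________
________
t=3: ________
________
____XX__
____Xv__
________
________
t=4: ________
________
____XX__
____<X__
________
________
t=5: ________
________
____XX__
_____X__
____v___
________
t=6: ________
________
____XX__
_____X__
___<X___
________
t=7: ________
________
____XX__
___^_X__
___XX___
________
t=8: ________
________
____XX__
___X>X__
___XX___
________
t=9: ________
________
____XX__
___XXX__
___Xv___
________
t=10: ________
________
____XX__
___XXX__
___X_>__
________
t=11: ________
________
____XX__
___XXX__
___X_X__
_____v__
t=12: ________
________
____XX__
___XXX__
___X_X__
____<X__
t=13: ________
________
____XX__
___XXX__
___X^X__
____XX__
t=14: ________
________
____XX__
___XXX__
___XX>__
____XX__
t=15: ________
________
____XX__
___XX^__
___XX___
____XX__
t=16: ________
________
____XX__
___X<___
___XX___
____XX__
t=17: ________
________
____XX__
___X____
___Xv___
____XX__
t=18: ________
________
____XX__
___X____
___X_>__
____XX__
t=19: ________
________
____XX__
___X____
___X_X__
____Xv__
t=20: ________
________
____XX__
___X____
___X_X__
____X_>_
t=21: ______v_
________
____XX__
___X____
___X_X__
____X_X_
t=22: _____<X_
________
____XX__
___X____
___X_X__
____X_X_
t=23: _____XX_
________
____XX__
___X____
___X_X__
____X^X_
t=24: _____XX_
________
____XX__
___X____
___X_X__
____XX>_
t=25: _____XX_
________
____XX__
___X____
___X_X^_
____XX__
t=26: _____XX_
________
____XX__
___X____
___X_XX>
____XX__
t=27: _____XX_
________
____XX__
___X____
___X_XXX
____XX_v
t=28: _____XX_
________
____XX__
___X____
___X_XXX
____XX<X
t=29: _____XX_
________
____XX__
___X____
___X_X^X
____XXXX
t=30: _____XX_
________
____XX__
___X____
___X_<_X
____XXXX
t=31: _____XX_
________
____XX__
___X____
___X___X
____XvXX
t=32: _____XX_
________
____XX__
___X____
___X___X
____X_>X
t=33: _____XX_
________
____XX__
___X____
___X__^X
____X__X

4,6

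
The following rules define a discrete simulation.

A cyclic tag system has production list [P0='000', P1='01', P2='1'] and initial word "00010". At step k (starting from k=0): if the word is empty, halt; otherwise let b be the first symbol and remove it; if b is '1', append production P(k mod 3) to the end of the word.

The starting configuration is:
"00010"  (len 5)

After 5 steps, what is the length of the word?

3

gen 0: "00010"  (len 5)
gen 1: "0010"  (len 4)
gen 2: "010"  (len 3)
gen 3: "10"  (len 2)
gen 4: "0000"  (len 4)
gen 5: "000"  (len 3)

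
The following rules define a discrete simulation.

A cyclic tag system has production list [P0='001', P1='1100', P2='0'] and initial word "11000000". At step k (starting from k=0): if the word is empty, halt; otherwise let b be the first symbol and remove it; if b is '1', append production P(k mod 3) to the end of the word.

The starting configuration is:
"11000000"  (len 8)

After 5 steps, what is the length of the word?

[0] "11000000"  (len 8)
[1] "1000000001"  (len 10)
[2] "0000000011100"  (len 13)
[3] "000000011100"  (len 12)
[4] "00000011100"  (len 11)
[5] "0000011100"  (len 10)

10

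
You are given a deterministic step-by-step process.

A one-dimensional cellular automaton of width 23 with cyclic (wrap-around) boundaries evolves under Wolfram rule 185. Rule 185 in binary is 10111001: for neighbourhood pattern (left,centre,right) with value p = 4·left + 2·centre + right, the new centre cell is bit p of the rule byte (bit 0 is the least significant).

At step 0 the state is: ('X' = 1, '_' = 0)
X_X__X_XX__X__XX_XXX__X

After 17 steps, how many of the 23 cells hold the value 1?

12

step 0: X_X__X_XX__X__XX_XXX__X
step 1: _X_X__XX_X__X_X_XXX_X_X
step 2: X_X_X_X_X_X__X_XXX_X_X_
step 3: _X_X_X_X_X_X__XXX_X_X_X
step 4: X_X_X_X_X_X_X_XX_X_X_X_
step 5: _X_X_X_X_X_X_XX_X_X_X_X
step 6: X_X_X_X_X_X_XX_X_X_X_X_
step 7: _X_X_X_X_X_XX_X_X_X_X_X
step 8: X_X_X_X_X_XX_X_X_X_X_X_
step 9: _X_X_X_X_XX_X_X_X_X_X_X
step 10: X_X_X_X_XX_X_X_X_X_X_X_
step 11: _X_X_X_XX_X_X_X_X_X_X_X
step 12: X_X_X_XX_X_X_X_X_X_X_X_
step 13: _X_X_XX_X_X_X_X_X_X_X_X
step 14: X_X_XX_X_X_X_X_X_X_X_X_
step 15: _X_XX_X_X_X_X_X_X_X_X_X
step 16: X_XX_X_X_X_X_X_X_X_X_X_
step 17: _XX_X_X_X_X_X_X_X_X_X_X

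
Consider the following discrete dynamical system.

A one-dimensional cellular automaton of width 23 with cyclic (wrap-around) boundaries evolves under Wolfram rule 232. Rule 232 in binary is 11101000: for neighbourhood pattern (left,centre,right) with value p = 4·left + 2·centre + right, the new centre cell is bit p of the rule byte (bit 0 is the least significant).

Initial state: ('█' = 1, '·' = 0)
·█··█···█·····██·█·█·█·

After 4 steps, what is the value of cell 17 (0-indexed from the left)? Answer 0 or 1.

gen 0: ·█··█···█·····██·█·█·█·
gen 1: ··············███·█·█··
gen 2: ··············████·█···
gen 3: ··············█████····
gen 4: ··············█████····

1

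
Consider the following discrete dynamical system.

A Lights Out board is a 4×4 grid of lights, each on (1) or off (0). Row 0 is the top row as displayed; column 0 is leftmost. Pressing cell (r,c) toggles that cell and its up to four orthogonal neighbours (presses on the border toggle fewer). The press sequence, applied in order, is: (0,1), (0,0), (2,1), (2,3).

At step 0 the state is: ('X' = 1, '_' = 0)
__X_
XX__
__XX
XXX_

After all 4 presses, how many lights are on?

step 0: __X_
XX__
__XX
XXX_
step 1: XX__
X___
__XX
XXX_
step 2: ____
____
__XX
XXX_
step 3: ____
_X__
XX_X
X_X_
step 4: ____
_X_X
XXX_
X_XX

8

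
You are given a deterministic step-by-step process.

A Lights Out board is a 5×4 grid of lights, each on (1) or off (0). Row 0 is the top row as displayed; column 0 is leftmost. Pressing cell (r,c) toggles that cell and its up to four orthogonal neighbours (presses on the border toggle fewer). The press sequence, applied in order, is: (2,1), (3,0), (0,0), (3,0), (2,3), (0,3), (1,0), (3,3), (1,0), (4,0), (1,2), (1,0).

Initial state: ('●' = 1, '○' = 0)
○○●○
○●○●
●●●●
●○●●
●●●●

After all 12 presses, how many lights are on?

9

t=0: ○○●○
○●○●
●●●●
●○●●
●●●●
t=1: ○○●○
○○○●
○○○●
●●●●
●●●●
t=2: ○○●○
○○○●
●○○●
○○●●
○●●●
t=3: ●●●○
●○○●
●○○●
○○●●
○●●●
t=4: ●●●○
●○○●
○○○●
●●●●
●●●●
t=5: ●●●○
●○○○
○○●○
●●●○
●●●●
t=6: ●●○●
●○○●
○○●○
●●●○
●●●●
t=7: ○●○●
○●○●
●○●○
●●●○
●●●●
t=8: ○●○●
○●○●
●○●●
●●○●
●●●○
t=9: ●●○●
●○○●
○○●●
●●○●
●●●○
t=10: ●●○●
●○○●
○○●●
○●○●
○○●○
t=11: ●●●●
●●●○
○○○●
○●○●
○○●○
t=12: ○●●●
○○●○
●○○●
○●○●
○○●○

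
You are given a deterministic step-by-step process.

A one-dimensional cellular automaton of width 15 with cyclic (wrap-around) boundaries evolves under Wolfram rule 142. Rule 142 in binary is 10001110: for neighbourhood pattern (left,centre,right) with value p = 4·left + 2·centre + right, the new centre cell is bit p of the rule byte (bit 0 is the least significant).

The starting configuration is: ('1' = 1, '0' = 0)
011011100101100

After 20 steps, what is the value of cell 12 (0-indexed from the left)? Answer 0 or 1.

gen 0: 011011100101100
gen 1: 110011001101000
gen 2: 100110011001001
gen 3: 001100110011011
gen 4: 011001100110010
gen 5: 110011001100110
gen 6: 100110011001100
gen 7: 101100110011001
gen 8: 001001100110011
gen 9: 011011001100110
gen 10: 110010011001100
gen 11: 100110110011001
gen 12: 001100100110011
gen 13: 011001101100110
gen 14: 110011001001100
gen 15: 100110011011001
gen 16: 001100110010011
gen 17: 011001100110110
gen 18: 110011001100100
gen 19: 100110011001101
gen 20: 001100110011001

0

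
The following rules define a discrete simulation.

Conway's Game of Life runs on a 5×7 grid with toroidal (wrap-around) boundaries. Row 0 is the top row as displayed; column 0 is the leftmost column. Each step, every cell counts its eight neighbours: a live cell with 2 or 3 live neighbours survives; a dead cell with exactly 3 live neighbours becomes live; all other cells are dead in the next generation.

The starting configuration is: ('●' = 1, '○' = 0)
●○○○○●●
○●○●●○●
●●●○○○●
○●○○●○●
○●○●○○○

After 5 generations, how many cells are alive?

4

t=0: ●○○○○●●
○●○●●○●
●●●○○○●
○●○○●○●
○●○●○○○
t=1: ○●○●○●●
○○○●●○○
○○○○●○●
○○○●○●●
○●●○●○○
t=2: ●●○○○●○
●○●●○○●
○○○○○○●
●○●●○○●
○●○○○○○
t=3: ○○○○○○○
○○●○○●○
○○○○○●○
●●●○○○●
○○○○○○○
t=4: ○○○○○○○
○○○○○○○
●○●○○●○
●●○○○○●
●●○○○○○
t=5: ○○○○○○○
○○○○○○○
●○○○○○○
○○●○○○○
○●○○○○●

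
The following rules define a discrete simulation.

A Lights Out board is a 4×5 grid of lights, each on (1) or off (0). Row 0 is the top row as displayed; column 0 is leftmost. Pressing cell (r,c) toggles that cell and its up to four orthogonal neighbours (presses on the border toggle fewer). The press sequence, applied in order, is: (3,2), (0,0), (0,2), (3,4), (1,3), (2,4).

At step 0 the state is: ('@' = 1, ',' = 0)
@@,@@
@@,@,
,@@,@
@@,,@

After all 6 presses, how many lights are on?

step 0: @@,@@
@@,@,
,@@,@
@@,,@
step 1: @@,@@
@@,@,
,@,,@
@,@@@
step 2: ,,,@@
,@,@,
,@,,@
@,@@@
step 3: ,@@,@
,@@@,
,@,,@
@,@@@
step 4: ,@@,@
,@@@,
,@,,,
@,@,,
step 5: ,@@@@
,@,,@
,@,@,
@,@,,
step 6: ,@@@@
,@,,,
,@,,@
@,@,@

10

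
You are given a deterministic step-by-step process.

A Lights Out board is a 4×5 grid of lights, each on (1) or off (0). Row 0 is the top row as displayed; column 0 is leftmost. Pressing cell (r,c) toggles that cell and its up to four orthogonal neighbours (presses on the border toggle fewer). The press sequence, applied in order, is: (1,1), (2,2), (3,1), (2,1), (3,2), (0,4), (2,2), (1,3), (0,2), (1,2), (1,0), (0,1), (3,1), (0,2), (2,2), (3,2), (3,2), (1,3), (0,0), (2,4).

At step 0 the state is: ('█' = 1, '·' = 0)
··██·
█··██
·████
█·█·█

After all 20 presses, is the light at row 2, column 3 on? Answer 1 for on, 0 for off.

t=0: ··██·
█··██
·████
█·█·█
t=1: ·███·
·████
··███
█·█·█
t=2: ·███·
·█·██
·█··█
█···█
t=3: ·███·
·█·██
····█
·██·█
t=4: ·███·
···██
███·█
··█·█
t=5: ·███·
···██
██··█
·█·██
t=6: ·██·█
···█·
██··█
·█·██
t=7: ·██·█
··██·
█·███
·████
t=8: ·████
····█
█·█·█
·████
t=9: ····█
··█·█
█·█·█
·████
t=10: ··█·█
·█·██
█···█
·████
t=11: █·█·█
█··██
····█
·████
t=12: ·█··█
██·██
····█
·████
t=13: ·█··█
██·██
·█··█
█··██
t=14: ··███
█████
·█··█
█··██
t=15: ··███
██·██
··███
█·███
t=16: ··███
██·██
···██
██··█
t=17: ··███
██·██
··███
█·███
t=18: ··█·█
███··
··█·█
█·███
t=19: ███·█
·██··
··█·█
█·███
t=20: ███·█
·██·█
··██·
█·██·

1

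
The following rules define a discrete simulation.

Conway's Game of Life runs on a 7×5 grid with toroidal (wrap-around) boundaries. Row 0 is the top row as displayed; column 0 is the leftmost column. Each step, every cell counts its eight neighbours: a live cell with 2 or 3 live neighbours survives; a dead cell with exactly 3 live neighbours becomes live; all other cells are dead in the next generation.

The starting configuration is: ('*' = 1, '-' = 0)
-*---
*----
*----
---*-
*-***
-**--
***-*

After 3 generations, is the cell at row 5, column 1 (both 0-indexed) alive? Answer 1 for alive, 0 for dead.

0

gen 0: -*---
*----
*----
---*-
*-***
-**--
***-*
gen 1: --*-*
**---
----*
****-
*---*
-----
---*-
gen 2: *****
**-**
---**
-***-
*-***
----*
---*-
gen 3: -----
-----
-----
-*---
*----
*-*--
-*---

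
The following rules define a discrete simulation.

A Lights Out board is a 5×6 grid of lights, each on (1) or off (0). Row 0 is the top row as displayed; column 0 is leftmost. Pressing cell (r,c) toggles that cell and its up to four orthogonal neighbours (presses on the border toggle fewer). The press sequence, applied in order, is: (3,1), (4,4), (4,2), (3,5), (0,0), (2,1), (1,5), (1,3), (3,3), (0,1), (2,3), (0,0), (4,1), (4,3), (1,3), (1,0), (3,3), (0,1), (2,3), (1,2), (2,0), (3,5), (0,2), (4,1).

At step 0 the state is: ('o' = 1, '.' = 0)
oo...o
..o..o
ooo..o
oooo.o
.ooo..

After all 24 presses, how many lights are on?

gen 0: oo...o
..o..o
ooo..o
oooo.o
.ooo..
gen 1: oo...o
..o..o
o.o..o
...o.o
..oo..
gen 2: oo...o
..o..o
o.o..o
...ooo
..o.oo
gen 3: oo...o
..o..o
o.o..o
..oooo
.o.ooo
gen 4: oo...o
..o..o
o.o...
..oo..
.o.oo.
gen 5: .....o
o.o..o
o.o...
..oo..
.o.oo.
gen 6: .....o
ooo..o
.o....
.ooo..
.o.oo.
gen 7: ......
ooo.o.
.o...o
.ooo..
.o.oo.
gen 8: ...o..
oo.o..
.o.o.o
.ooo..
.o.oo.
gen 9: ...o..
oo.o..
.o...o
.o..o.
.o..o.
gen 10: oooo..
o..o..
.o...o
.o..o.
.o..o.
gen 11: oooo..
o.....
.ooooo
.o.oo.
.o..o.
gen 12: ..oo..
......
.ooooo
.o.oo.
.o..o.
gen 13: ..oo..
......
.ooooo
...oo.
o.o.o.
gen 14: ..oo..
......
.ooooo
....o.
o..o..
gen 15: ..o...
..ooo.
.oo.oo
....o.
o..o..
gen 16: o.o...
ooooo.
ooo.oo
....o.
o..o..
gen 17: o.o...
ooooo.
oooooo
..oo..
o.....
gen 18: .o....
o.ooo.
oooooo
..oo..
o.....
gen 19: .o....
o.o.o.
oo...o
..o...
o.....
gen 20: .oo...
oo.oo.
ooo..o
..o...
o.....
gen 21: .oo...
.o.oo.
..o..o
o.o...
o.....
gen 22: .oo...
.o.oo.
..o...
o.o.oo
o....o
gen 23: ...o..
.oooo.
..o...
o.o.oo
o....o
gen 24: ...o..
.oooo.
..o...
ooo.oo
.oo..o

14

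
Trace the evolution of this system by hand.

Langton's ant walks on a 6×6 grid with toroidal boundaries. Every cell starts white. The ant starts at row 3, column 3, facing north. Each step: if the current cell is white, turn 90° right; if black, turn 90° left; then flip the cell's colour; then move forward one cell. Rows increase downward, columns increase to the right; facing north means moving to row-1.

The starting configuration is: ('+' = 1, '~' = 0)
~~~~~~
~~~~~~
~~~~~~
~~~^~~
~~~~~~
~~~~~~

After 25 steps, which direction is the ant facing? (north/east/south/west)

east

0) ~~~~~~
~~~~~~
~~~~~~
~~~^~~
~~~~~~
~~~~~~
1) ~~~~~~
~~~~~~
~~~~~~
~~~+>~
~~~~~~
~~~~~~
2) ~~~~~~
~~~~~~
~~~~~~
~~~++~
~~~~v~
~~~~~~
3) ~~~~~~
~~~~~~
~~~~~~
~~~++~
~~~<+~
~~~~~~
4) ~~~~~~
~~~~~~
~~~~~~
~~~^+~
~~~++~
~~~~~~
5) ~~~~~~
~~~~~~
~~~~~~
~~<~+~
~~~++~
~~~~~~
6) ~~~~~~
~~~~~~
~~^~~~
~~+~+~
~~~++~
~~~~~~
7) ~~~~~~
~~~~~~
~~+>~~
~~+~+~
~~~++~
~~~~~~
8) ~~~~~~
~~~~~~
~~++~~
~~+v+~
~~~++~
~~~~~~
9) ~~~~~~
~~~~~~
~~++~~
~~<++~
~~~++~
~~~~~~
10) ~~~~~~
~~~~~~
~~++~~
~~~++~
~~v++~
~~~~~~
11) ~~~~~~
~~~~~~
~~++~~
~~~++~
~<+++~
~~~~~~
12) ~~~~~~
~~~~~~
~~++~~
~^~++~
~++++~
~~~~~~
13) ~~~~~~
~~~~~~
~~++~~
~+>++~
~++++~
~~~~~~
14) ~~~~~~
~~~~~~
~~++~~
~++++~
~+v++~
~~~~~~
15) ~~~~~~
~~~~~~
~~++~~
~++++~
~+~>+~
~~~~~~
16) ~~~~~~
~~~~~~
~~++~~
~++^+~
~+~~+~
~~~~~~
17) ~~~~~~
~~~~~~
~~++~~
~+<~+~
~+~~+~
~~~~~~
18) ~~~~~~
~~~~~~
~~++~~
~+~~+~
~+v~+~
~~~~~~
19) ~~~~~~
~~~~~~
~~++~~
~+~~+~
~<+~+~
~~~~~~
20) ~~~~~~
~~~~~~
~~++~~
~+~~+~
~~+~+~
~v~~~~
21) ~~~~~~
~~~~~~
~~++~~
~+~~+~
~~+~+~
<+~~~~
22) ~~~~~~
~~~~~~
~~++~~
~+~~+~
^~+~+~
++~~~~
23) ~~~~~~
~~~~~~
~~++~~
~+~~+~
+>+~+~
++~~~~
24) ~~~~~~
~~~~~~
~~++~~
~+~~+~
+++~+~
+v~~~~
25) ~~~~~~
~~~~~~
~~++~~
~+~~+~
+++~+~
+~>~~~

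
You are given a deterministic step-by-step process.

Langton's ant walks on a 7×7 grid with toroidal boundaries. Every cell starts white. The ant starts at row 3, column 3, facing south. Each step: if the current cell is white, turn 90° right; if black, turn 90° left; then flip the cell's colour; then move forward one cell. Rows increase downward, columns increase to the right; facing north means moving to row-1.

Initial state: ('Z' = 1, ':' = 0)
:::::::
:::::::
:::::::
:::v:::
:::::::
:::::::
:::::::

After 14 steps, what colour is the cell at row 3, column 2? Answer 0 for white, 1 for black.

1

step 0: :::::::
:::::::
:::::::
:::v:::
:::::::
:::::::
:::::::
step 1: :::::::
:::::::
:::::::
::<Z:::
:::::::
:::::::
:::::::
step 2: :::::::
:::::::
::^::::
::ZZ:::
:::::::
:::::::
:::::::
step 3: :::::::
:::::::
::Z>:::
::ZZ:::
:::::::
:::::::
:::::::
step 4: :::::::
:::::::
::ZZ:::
::Zv:::
:::::::
:::::::
:::::::
step 5: :::::::
:::::::
::ZZ:::
::Z:>::
:::::::
:::::::
:::::::
step 6: :::::::
:::::::
::ZZ:::
::Z:Z::
::::v::
:::::::
:::::::
step 7: :::::::
:::::::
::ZZ:::
::Z:Z::
:::<Z::
:::::::
:::::::
step 8: :::::::
:::::::
::ZZ:::
::Z^Z::
:::ZZ::
:::::::
:::::::
step 9: :::::::
:::::::
::ZZ:::
::ZZ>::
:::ZZ::
:::::::
:::::::
step 10: :::::::
:::::::
::ZZ^::
::ZZ:::
:::ZZ::
:::::::
:::::::
step 11: :::::::
:::::::
::ZZZ>:
::ZZ:::
:::ZZ::
:::::::
:::::::
step 12: :::::::
:::::::
::ZZZZ:
::ZZ:v:
:::ZZ::
:::::::
:::::::
step 13: :::::::
:::::::
::ZZZZ:
::ZZ<Z:
:::ZZ::
:::::::
:::::::
step 14: :::::::
:::::::
::ZZ^Z:
::ZZZZ:
:::ZZ::
:::::::
:::::::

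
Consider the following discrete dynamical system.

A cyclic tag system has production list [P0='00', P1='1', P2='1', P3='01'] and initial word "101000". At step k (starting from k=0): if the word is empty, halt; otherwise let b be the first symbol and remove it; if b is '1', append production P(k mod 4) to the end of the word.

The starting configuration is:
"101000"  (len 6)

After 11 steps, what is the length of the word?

0

step 0: "101000"  (len 6)
step 1: "0100000"  (len 7)
step 2: "100000"  (len 6)
step 3: "000001"  (len 6)
step 4: "00001"  (len 5)
step 5: "0001"  (len 4)
step 6: "001"  (len 3)
step 7: "01"  (len 2)
step 8: "1"  (len 1)
step 9: "00"  (len 2)
step 10: "0"  (len 1)
step 11: (halted — word empty)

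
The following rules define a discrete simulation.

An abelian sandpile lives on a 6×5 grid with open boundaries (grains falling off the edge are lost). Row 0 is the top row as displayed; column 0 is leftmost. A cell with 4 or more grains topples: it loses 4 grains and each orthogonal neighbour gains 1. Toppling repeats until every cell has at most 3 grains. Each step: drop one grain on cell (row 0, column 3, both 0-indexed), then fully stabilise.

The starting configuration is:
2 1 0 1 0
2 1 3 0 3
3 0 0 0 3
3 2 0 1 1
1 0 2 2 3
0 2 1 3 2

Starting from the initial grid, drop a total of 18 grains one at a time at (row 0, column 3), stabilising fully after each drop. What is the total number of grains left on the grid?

[0] 2 1 0 1 0
2 1 3 0 3
3 0 0 0 3
3 2 0 1 1
1 0 2 2 3
0 2 1 3 2
[1] 2 1 0 2 0
2 1 3 0 3
3 0 0 0 3
3 2 0 1 1
1 0 2 2 3
0 2 1 3 2
[2] 2 1 0 3 0
2 1 3 0 3
3 0 0 0 3
3 2 0 1 1
1 0 2 2 3
0 2 1 3 2
[3] 2 1 1 0 1
2 1 3 1 3
3 0 0 0 3
3 2 0 1 1
1 0 2 2 3
0 2 1 3 2
[4] 2 1 1 1 1
2 1 3 1 3
3 0 0 0 3
3 2 0 1 1
1 0 2 2 3
0 2 1 3 2
[5] 2 1 1 2 1
2 1 3 1 3
3 0 0 0 3
3 2 0 1 1
1 0 2 2 3
0 2 1 3 2
[6] 2 1 1 3 1
2 1 3 1 3
3 0 0 0 3
3 2 0 1 1
1 0 2 2 3
0 2 1 3 2
[7] 2 1 2 0 2
2 1 3 2 3
3 0 0 0 3
3 2 0 1 1
1 0 2 2 3
0 2 1 3 2
[8] 2 1 2 1 2
2 1 3 2 3
3 0 0 0 3
3 2 0 1 1
1 0 2 2 3
0 2 1 3 2
[9] 2 1 2 2 2
2 1 3 2 3
3 0 0 0 3
3 2 0 1 1
1 0 2 2 3
0 2 1 3 2
[10] 2 1 2 3 2
2 1 3 2 3
3 0 0 0 3
3 2 0 1 1
1 0 2 2 3
0 2 1 3 2
[11] 2 1 3 0 3
2 1 3 3 3
3 0 0 0 3
3 2 0 1 1
1 0 2 2 3
0 2 1 3 2
[12] 2 1 3 1 3
2 1 3 3 3
3 0 0 0 3
3 2 0 1 1
1 0 2 2 3
0 2 1 3 2
[13] 2 1 3 2 3
2 1 3 3 3
3 0 0 0 3
3 2 0 1 1
1 0 2 2 3
0 2 1 3 2
[14] 2 1 3 3 3
2 1 3 3 3
3 0 0 0 3
3 2 0 1 1
1 0 2 2 3
0 2 1 3 2
[15] 2 2 1 3 1
2 2 1 2 2
3 0 1 2 0
3 2 0 1 2
1 0 2 2 3
0 2 1 3 2
[16] 2 2 2 0 2
2 2 1 3 2
3 0 1 2 0
3 2 0 1 2
1 0 2 2 3
0 2 1 3 2
[17] 2 2 2 1 2
2 2 1 3 2
3 0 1 2 0
3 2 0 1 2
1 0 2 2 3
0 2 1 3 2
[18] 2 2 2 2 2
2 2 1 3 2
3 0 1 2 0
3 2 0 1 2
1 0 2 2 3
0 2 1 3 2

50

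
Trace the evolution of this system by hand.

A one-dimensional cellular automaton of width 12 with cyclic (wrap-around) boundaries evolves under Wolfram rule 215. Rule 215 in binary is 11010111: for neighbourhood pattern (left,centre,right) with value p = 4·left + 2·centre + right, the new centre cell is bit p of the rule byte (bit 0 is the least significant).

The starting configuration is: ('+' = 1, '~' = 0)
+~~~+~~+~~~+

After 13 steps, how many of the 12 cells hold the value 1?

11

k=0  +~~~+~~+~~~+
k=1  +++++++++++~
k=2  ~++++++++++~
k=3  +~++++++++++
k=4  +~~+++++++++
k=5  +++~++++++++
k=6  +++~~+++++++
k=7  +++++~++++++
k=8  +++++~~+++++
k=9  +++++++~++++
k=10  +++++++~~+++
k=11  +++++++++~++
k=12  +++++++++~~+
k=13  +++++++++++~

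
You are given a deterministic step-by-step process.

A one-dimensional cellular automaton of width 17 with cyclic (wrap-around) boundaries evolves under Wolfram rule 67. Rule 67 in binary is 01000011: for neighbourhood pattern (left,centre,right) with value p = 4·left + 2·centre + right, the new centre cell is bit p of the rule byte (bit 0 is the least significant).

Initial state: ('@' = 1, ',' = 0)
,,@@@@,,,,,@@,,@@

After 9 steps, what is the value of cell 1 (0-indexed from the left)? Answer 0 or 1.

k=0  ,,@@@@,,,,,@@,,@@
k=1  ,@,,,@,@@@@,@,@,@
k=2  ,,,@@,,,,,@,,,,,,
k=3  @@@,@,@@@@,,@@@@@
k=4  ,,@,,,,,,@,@,,,,,
k=5  @@,,@@@@@,,,,@@@@
k=6  ,@,@,,,,@,@@@,,,,
k=7  @,,,,@@@,,,,@,@@@
k=8  @,@@@,,@,@@@,,,,,
k=9  ,,,,@,@,,,,@,@@@@

0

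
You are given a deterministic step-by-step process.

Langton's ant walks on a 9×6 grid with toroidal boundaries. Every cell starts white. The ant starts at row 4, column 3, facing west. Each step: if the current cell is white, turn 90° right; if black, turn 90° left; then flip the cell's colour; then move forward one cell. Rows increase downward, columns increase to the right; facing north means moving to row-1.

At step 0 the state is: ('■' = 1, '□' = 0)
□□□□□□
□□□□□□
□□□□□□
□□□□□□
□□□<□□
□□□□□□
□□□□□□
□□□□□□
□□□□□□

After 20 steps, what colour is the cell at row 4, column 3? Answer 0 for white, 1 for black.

k=0  □□□□□□
□□□□□□
□□□□□□
□□□□□□
□□□<□□
□□□□□□
□□□□□□
□□□□□□
□□□□□□
k=1  □□□□□□
□□□□□□
□□□□□□
□□□^□□
□□□■□□
□□□□□□
□□□□□□
□□□□□□
□□□□□□
k=2  □□□□□□
□□□□□□
□□□□□□
□□□■>□
□□□■□□
□□□□□□
□□□□□□
□□□□□□
□□□□□□
k=3  □□□□□□
□□□□□□
□□□□□□
□□□■■□
□□□■v□
□□□□□□
□□□□□□
□□□□□□
□□□□□□
k=4  □□□□□□
□□□□□□
□□□□□□
□□□■■□
□□□<■□
□□□□□□
□□□□□□
□□□□□□
□□□□□□
k=5  □□□□□□
□□□□□□
□□□□□□
□□□■■□
□□□□■□
□□□v□□
□□□□□□
□□□□□□
□□□□□□
k=6  □□□□□□
□□□□□□
□□□□□□
□□□■■□
□□□□■□
□□<■□□
□□□□□□
□□□□□□
□□□□□□
k=7  □□□□□□
□□□□□□
□□□□□□
□□□■■□
□□^□■□
□□■■□□
□□□□□□
□□□□□□
□□□□□□
k=8  □□□□□□
□□□□□□
□□□□□□
□□□■■□
□□■>■□
□□■■□□
□□□□□□
□□□□□□
□□□□□□
k=9  □□□□□□
□□□□□□
□□□□□□
□□□■■□
□□■■■□
□□■v□□
□□□□□□
□□□□□□
□□□□□□
k=10  □□□□□□
□□□□□□
□□□□□□
□□□■■□
□□■■■□
□□■□>□
□□□□□□
□□□□□□
□□□□□□
k=11  □□□□□□
□□□□□□
□□□□□□
□□□■■□
□□■■■□
□□■□■□
□□□□v□
□□□□□□
□□□□□□
k=12  □□□□□□
□□□□□□
□□□□□□
□□□■■□
□□■■■□
□□■□■□
□□□<■□
□□□□□□
□□□□□□
k=13  □□□□□□
□□□□□□
□□□□□□
□□□■■□
□□■■■□
□□■^■□
□□□■■□
□□□□□□
□□□□□□
k=14  □□□□□□
□□□□□□
□□□□□□
□□□■■□
□□■■■□
□□■■>□
□□□■■□
□□□□□□
□□□□□□
k=15  □□□□□□
□□□□□□
□□□□□□
□□□■■□
□□■■^□
□□■■□□
□□□■■□
□□□□□□
□□□□□□
k=16  □□□□□□
□□□□□□
□□□□□□
□□□■■□
□□■<□□
□□■■□□
□□□■■□
□□□□□□
□□□□□□
k=17  □□□□□□
□□□□□□
□□□□□□
□□□■■□
□□■□□□
□□■v□□
□□□■■□
□□□□□□
□□□□□□
k=18  □□□□□□
□□□□□□
□□□□□□
□□□■■□
□□■□□□
□□■□>□
□□□■■□
□□□□□□
□□□□□□
k=19  □□□□□□
□□□□□□
□□□□□□
□□□■■□
□□■□□□
□□■□■□
□□□■v□
□□□□□□
□□□□□□
k=20  □□□□□□
□□□□□□
□□□□□□
□□□■■□
□□■□□□
□□■□■□
□□□■□>
□□□□□□
□□□□□□

0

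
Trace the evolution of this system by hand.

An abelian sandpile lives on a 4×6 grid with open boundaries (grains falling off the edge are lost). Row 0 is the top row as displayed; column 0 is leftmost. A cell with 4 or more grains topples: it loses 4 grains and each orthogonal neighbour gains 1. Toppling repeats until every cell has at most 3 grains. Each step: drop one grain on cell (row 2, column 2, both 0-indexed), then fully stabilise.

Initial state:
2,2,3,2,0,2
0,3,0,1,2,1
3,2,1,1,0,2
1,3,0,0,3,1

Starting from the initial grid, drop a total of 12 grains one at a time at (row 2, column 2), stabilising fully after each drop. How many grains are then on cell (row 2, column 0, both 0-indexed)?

step 0: 2,2,3,2,0,2
0,3,0,1,2,1
3,2,1,1,0,2
1,3,0,0,3,1
step 1: 2,2,3,2,0,2
0,3,0,1,2,1
3,2,2,1,0,2
1,3,0,0,3,1
step 2: 2,2,3,2,0,2
0,3,0,1,2,1
3,2,3,1,0,2
1,3,0,0,3,1
step 3: 2,2,3,2,0,2
0,3,1,1,2,1
3,3,0,2,0,2
1,3,1,0,3,1
step 4: 2,2,3,2,0,2
0,3,1,1,2,1
3,3,1,2,0,2
1,3,1,0,3,1
step 5: 2,2,3,2,0,2
0,3,1,1,2,1
3,3,2,2,0,2
1,3,1,0,3,1
step 6: 2,2,3,2,0,2
0,3,1,1,2,1
3,3,3,2,0,2
1,3,1,0,3,1
step 7: 2,3,3,2,0,2
2,0,3,1,2,1
0,3,1,3,0,2
3,0,3,0,3,1
step 8: 2,3,3,2,0,2
2,0,3,1,2,1
0,3,2,3,0,2
3,0,3,0,3,1
step 9: 2,3,3,2,0,2
2,0,3,1,2,1
0,3,3,3,0,2
3,0,3,0,3,1
step 10: 3,0,1,3,0,2
2,3,2,3,2,1
1,1,0,1,1,2
3,2,1,2,3,1
step 11: 3,0,1,3,0,2
2,3,2,3,2,1
1,1,1,1,1,2
3,2,1,2,3,1
step 12: 3,0,1,3,0,2
2,3,2,3,2,1
1,1,2,1,1,2
3,2,1,2,3,1

1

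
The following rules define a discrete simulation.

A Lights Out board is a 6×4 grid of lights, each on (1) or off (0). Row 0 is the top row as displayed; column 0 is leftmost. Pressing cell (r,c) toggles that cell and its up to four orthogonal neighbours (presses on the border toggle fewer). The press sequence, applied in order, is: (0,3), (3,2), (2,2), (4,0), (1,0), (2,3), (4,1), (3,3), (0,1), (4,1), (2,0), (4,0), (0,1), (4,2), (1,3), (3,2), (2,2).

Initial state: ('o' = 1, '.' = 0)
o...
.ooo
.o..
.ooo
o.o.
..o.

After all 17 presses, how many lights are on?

9

k=0  o...
.ooo
.o..
.ooo
o.o.
..o.
k=1  o.oo
.oo.
.o..
.ooo
o.o.
..o.
k=2  o.oo
.oo.
.oo.
....
o...
..o.
k=3  o.oo
.o..
...o
..o.
o...
..o.
k=4  o.oo
.o..
...o
o.o.
.o..
o.o.
k=5  ..oo
o...
o..o
o.o.
.o..
o.o.
k=6  ..oo
o..o
o.o.
o.oo
.o..
o.o.
k=7  ..oo
o..o
o.o.
oooo
o.o.
ooo.
k=8  ..oo
o..o
o.oo
oo..
o.oo
ooo.
k=9  oo.o
oo.o
o.oo
oo..
o.oo
ooo.
k=10  oo.o
oo.o
o.oo
o...
.o.o
o.o.
k=11  oo.o
.o.o
.ooo
....
.o.o
o.o.
k=12  oo.o
.o.o
.ooo
o...
o..o
..o.
k=13  ..oo
...o
.ooo
o...
o..o
..o.
k=14  ..oo
...o
.ooo
o.o.
ooo.
....
k=15  ..o.
..o.
.oo.
o.o.
ooo.
....
k=16  ..o.
..o.
.o..
oo.o
oo..
....
k=17  ..o.
....
..oo
oooo
oo..
....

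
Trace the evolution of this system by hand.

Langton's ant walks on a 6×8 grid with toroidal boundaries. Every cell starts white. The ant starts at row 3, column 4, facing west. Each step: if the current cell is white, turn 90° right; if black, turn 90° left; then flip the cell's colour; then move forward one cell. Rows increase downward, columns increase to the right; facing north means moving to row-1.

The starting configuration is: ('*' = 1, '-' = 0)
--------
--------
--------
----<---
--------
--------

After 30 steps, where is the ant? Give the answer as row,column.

0) --------
--------
--------
----<---
--------
--------
1) --------
--------
----^---
----*---
--------
--------
2) --------
--------
----*>--
----*---
--------
--------
3) --------
--------
----**--
----*v--
--------
--------
4) --------
--------
----**--
----<*--
--------
--------
5) --------
--------
----**--
-----*--
----v---
--------
6) --------
--------
----**--
-----*--
---<*---
--------
7) --------
--------
----**--
---^-*--
---**---
--------
8) --------
--------
----**--
---*>*--
---**---
--------
9) --------
--------
----**--
---***--
---*v---
--------
10) --------
--------
----**--
---***--
---*->--
--------
11) --------
--------
----**--
---***--
---*-*--
-----v--
12) --------
--------
----**--
---***--
---*-*--
----<*--
13) --------
--------
----**--
---***--
---*^*--
----**--
14) --------
--------
----**--
---***--
---**>--
----**--
15) --------
--------
----**--
---**^--
---**---
----**--
16) --------
--------
----**--
---*<---
---**---
----**--
17) --------
--------
----**--
---*----
---*v---
----**--
18) --------
--------
----**--
---*----
---*->--
----**--
19) --------
--------
----**--
---*----
---*-*--
----*v--
20) --------
--------
----**--
---*----
---*-*--
----*->-
21) ------v-
--------
----**--
---*----
---*-*--
----*-*-
22) -----<*-
--------
----**--
---*----
---*-*--
----*-*-
23) -----**-
--------
----**--
---*----
---*-*--
----*^*-
24) -----**-
--------
----**--
---*----
---*-*--
----**>-
25) -----**-
--------
----**--
---*----
---*-*^-
----**--
26) -----**-
--------
----**--
---*----
---*-**>
----**--
27) -----**-
--------
----**--
---*----
---*-***
----**-v
28) -----**-
--------
----**--
---*----
---*-***
----**<*
29) -----**-
--------
----**--
---*----
---*-*^*
----****
30) -----**-
--------
----**--
---*----
---*-<-*
----****

4,5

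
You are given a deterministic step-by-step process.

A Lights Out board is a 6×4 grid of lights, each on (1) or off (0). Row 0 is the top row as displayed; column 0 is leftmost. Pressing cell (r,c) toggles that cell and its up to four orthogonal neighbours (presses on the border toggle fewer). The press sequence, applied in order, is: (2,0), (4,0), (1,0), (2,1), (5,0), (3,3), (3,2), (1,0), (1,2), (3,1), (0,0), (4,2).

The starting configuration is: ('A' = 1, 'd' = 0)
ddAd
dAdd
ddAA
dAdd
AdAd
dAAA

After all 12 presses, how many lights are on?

11

step 0: ddAd
dAdd
ddAA
dAdd
AdAd
dAAA
step 1: ddAd
AAdd
AAAA
AAdd
AdAd
dAAA
step 2: ddAd
AAdd
AAAA
dAdd
dAAd
AAAA
step 3: AdAd
dddd
dAAA
dAdd
dAAd
AAAA
step 4: AdAd
dAdd
AddA
dddd
dAAd
AAAA
step 5: AdAd
dAdd
AddA
dddd
AAAd
ddAA
step 6: AdAd
dAdd
Addd
ddAA
AAAA
ddAA
step 7: AdAd
dAdd
AdAd
dAdd
AAdA
ddAA
step 8: ddAd
Addd
ddAd
dAdd
AAdA
ddAA
step 9: dddd
AAAA
dddd
dAdd
AAdA
ddAA
step 10: dddd
AAAA
dAdd
AdAd
AddA
ddAA
step 11: AAdd
dAAA
dAdd
AdAd
AddA
ddAA
step 12: AAdd
dAAA
dAdd
Addd
AAAd
dddA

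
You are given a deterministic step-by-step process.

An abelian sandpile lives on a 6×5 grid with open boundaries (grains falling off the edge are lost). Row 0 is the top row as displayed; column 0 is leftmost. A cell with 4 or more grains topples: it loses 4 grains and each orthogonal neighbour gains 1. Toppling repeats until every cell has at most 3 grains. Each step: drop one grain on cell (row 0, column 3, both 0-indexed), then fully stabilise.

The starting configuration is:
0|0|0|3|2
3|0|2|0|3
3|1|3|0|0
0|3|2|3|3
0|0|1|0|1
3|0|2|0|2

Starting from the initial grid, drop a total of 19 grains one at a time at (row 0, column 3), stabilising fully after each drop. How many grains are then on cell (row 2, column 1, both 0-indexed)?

2

gen 0: 0|0|0|3|2
3|0|2|0|3
3|1|3|0|0
0|3|2|3|3
0|0|1|0|1
3|0|2|0|2
gen 1: 0|0|1|0|3
3|0|2|1|3
3|1|3|0|0
0|3|2|3|3
0|0|1|0|1
3|0|2|0|2
gen 2: 0|0|1|1|3
3|0|2|1|3
3|1|3|0|0
0|3|2|3|3
0|0|1|0|1
3|0|2|0|2
gen 3: 0|0|1|2|3
3|0|2|1|3
3|1|3|0|0
0|3|2|3|3
0|0|1|0|1
3|0|2|0|2
gen 4: 0|0|1|3|3
3|0|2|1|3
3|1|3|0|0
0|3|2|3|3
0|0|1|0|1
3|0|2|0|2
gen 5: 0|0|2|1|1
3|0|2|3|0
3|1|3|0|1
0|3|2|3|3
0|0|1|0|1
3|0|2|0|2
gen 6: 0|0|2|2|1
3|0|2|3|0
3|1|3|0|1
0|3|2|3|3
0|0|1|0|1
3|0|2|0|2
gen 7: 0|0|2|3|1
3|0|2|3|0
3|1|3|0|1
0|3|2|3|3
0|0|1|0|1
3|0|2|0|2
gen 8: 0|0|3|1|2
3|0|3|0|1
3|1|3|1|1
0|3|2|3|3
0|0|1|0|1
3|0|2|0|2
gen 9: 0|0|3|2|2
3|0|3|0|1
3|1|3|1|1
0|3|2|3|3
0|0|1|0|1
3|0|2|0|2
gen 10: 0|0|3|3|2
3|0|3|0|1
3|1|3|1|1
0|3|2|3|3
0|0|1|0|1
3|0|2|0|2
gen 11: 0|1|1|1|3
3|1|1|2|1
3|2|0|2|1
0|3|3|3|3
0|0|1|0|1
3|0|2|0|2
gen 12: 0|1|1|2|3
3|1|1|2|1
3|2|0|2|1
0|3|3|3|3
0|0|1|0|1
3|0|2|0|2
gen 13: 0|1|1|3|3
3|1|1|2|1
3|2|0|2|1
0|3|3|3|3
0|0|1|0|1
3|0|2|0|2
gen 14: 0|1|2|1|0
3|1|1|3|2
3|2|0|2|1
0|3|3|3|3
0|0|1|0|1
3|0|2|0|2
gen 15: 0|1|2|2|0
3|1|1|3|2
3|2|0|2|1
0|3|3|3|3
0|0|1|0|1
3|0|2|0|2
gen 16: 0|1|2|3|0
3|1|1|3|2
3|2|0|2|1
0|3|3|3|3
0|0|1|0|1
3|0|2|0|2
gen 17: 0|1|3|1|1
3|1|2|0|3
3|2|0|3|1
0|3|3|3|3
0|0|1|0|1
3|0|2|0|2
gen 18: 0|1|3|2|1
3|1|2|0|3
3|2|0|3|1
0|3|3|3|3
0|0|1|0|1
3|0|2|0|2
gen 19: 0|1|3|3|1
3|1|2|0|3
3|2|0|3|1
0|3|3|3|3
0|0|1|0|1
3|0|2|0|2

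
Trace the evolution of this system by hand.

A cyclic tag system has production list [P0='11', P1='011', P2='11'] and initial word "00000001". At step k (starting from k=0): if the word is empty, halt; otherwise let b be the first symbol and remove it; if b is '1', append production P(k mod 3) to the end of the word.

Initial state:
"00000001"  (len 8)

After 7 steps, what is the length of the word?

t=0: "00000001"  (len 8)
t=1: "0000001"  (len 7)
t=2: "000001"  (len 6)
t=3: "00001"  (len 5)
t=4: "0001"  (len 4)
t=5: "001"  (len 3)
t=6: "01"  (len 2)
t=7: "1"  (len 1)

1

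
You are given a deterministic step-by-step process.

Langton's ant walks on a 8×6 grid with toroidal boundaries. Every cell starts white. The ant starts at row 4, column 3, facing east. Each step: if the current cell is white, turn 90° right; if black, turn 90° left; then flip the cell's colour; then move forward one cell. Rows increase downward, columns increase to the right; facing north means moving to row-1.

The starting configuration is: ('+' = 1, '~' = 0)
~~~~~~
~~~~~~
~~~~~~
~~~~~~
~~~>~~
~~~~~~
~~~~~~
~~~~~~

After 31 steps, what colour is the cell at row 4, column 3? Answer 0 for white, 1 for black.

k=0  ~~~~~~
~~~~~~
~~~~~~
~~~~~~
~~~>~~
~~~~~~
~~~~~~
~~~~~~
k=1  ~~~~~~
~~~~~~
~~~~~~
~~~~~~
~~~+~~
~~~v~~
~~~~~~
~~~~~~
k=2  ~~~~~~
~~~~~~
~~~~~~
~~~~~~
~~~+~~
~~<+~~
~~~~~~
~~~~~~
k=3  ~~~~~~
~~~~~~
~~~~~~
~~~~~~
~~^+~~
~~++~~
~~~~~~
~~~~~~
k=4  ~~~~~~
~~~~~~
~~~~~~
~~~~~~
~~+>~~
~~++~~
~~~~~~
~~~~~~
k=5  ~~~~~~
~~~~~~
~~~~~~
~~~^~~
~~+~~~
~~++~~
~~~~~~
~~~~~~
k=6  ~~~~~~
~~~~~~
~~~~~~
~~~+>~
~~+~~~
~~++~~
~~~~~~
~~~~~~
k=7  ~~~~~~
~~~~~~
~~~~~~
~~~++~
~~+~v~
~~++~~
~~~~~~
~~~~~~
k=8  ~~~~~~
~~~~~~
~~~~~~
~~~++~
~~+<+~
~~++~~
~~~~~~
~~~~~~
k=9  ~~~~~~
~~~~~~
~~~~~~
~~~^+~
~~+++~
~~++~~
~~~~~~
~~~~~~
k=10  ~~~~~~
~~~~~~
~~~~~~
~~<~+~
~~+++~
~~++~~
~~~~~~
~~~~~~
k=11  ~~~~~~
~~~~~~
~~^~~~
~~+~+~
~~+++~
~~++~~
~~~~~~
~~~~~~
k=12  ~~~~~~
~~~~~~
~~+>~~
~~+~+~
~~+++~
~~++~~
~~~~~~
~~~~~~
k=13  ~~~~~~
~~~~~~
~~++~~
~~+v+~
~~+++~
~~++~~
~~~~~~
~~~~~~
k=14  ~~~~~~
~~~~~~
~~++~~
~~<++~
~~+++~
~~++~~
~~~~~~
~~~~~~
k=15  ~~~~~~
~~~~~~
~~++~~
~~~++~
~~v++~
~~++~~
~~~~~~
~~~~~~
k=16  ~~~~~~
~~~~~~
~~++~~
~~~++~
~~~>+~
~~++~~
~~~~~~
~~~~~~
k=17  ~~~~~~
~~~~~~
~~++~~
~~~^+~
~~~~+~
~~++~~
~~~~~~
~~~~~~
k=18  ~~~~~~
~~~~~~
~~++~~
~~<~+~
~~~~+~
~~++~~
~~~~~~
~~~~~~
k=19  ~~~~~~
~~~~~~
~~^+~~
~~+~+~
~~~~+~
~~++~~
~~~~~~
~~~~~~
k=20  ~~~~~~
~~~~~~
~<~+~~
~~+~+~
~~~~+~
~~++~~
~~~~~~
~~~~~~
k=21  ~~~~~~
~^~~~~
~+~+~~
~~+~+~
~~~~+~
~~++~~
~~~~~~
~~~~~~
k=22  ~~~~~~
~+>~~~
~+~+~~
~~+~+~
~~~~+~
~~++~~
~~~~~~
~~~~~~
k=23  ~~~~~~
~++~~~
~+v+~~
~~+~+~
~~~~+~
~~++~~
~~~~~~
~~~~~~
k=24  ~~~~~~
~++~~~
~<++~~
~~+~+~
~~~~+~
~~++~~
~~~~~~
~~~~~~
k=25  ~~~~~~
~++~~~
~~++~~
~v+~+~
~~~~+~
~~++~~
~~~~~~
~~~~~~
k=26  ~~~~~~
~++~~~
~~++~~
<++~+~
~~~~+~
~~++~~
~~~~~~
~~~~~~
k=27  ~~~~~~
~++~~~
^~++~~
+++~+~
~~~~+~
~~++~~
~~~~~~
~~~~~~
k=28  ~~~~~~
~++~~~
+>++~~
+++~+~
~~~~+~
~~++~~
~~~~~~
~~~~~~
k=29  ~~~~~~
~++~~~
++++~~
+v+~+~
~~~~+~
~~++~~
~~~~~~
~~~~~~
k=30  ~~~~~~
~++~~~
++++~~
+~>~+~
~~~~+~
~~++~~
~~~~~~
~~~~~~
k=31  ~~~~~~
~++~~~
++^+~~
+~~~+~
~~~~+~
~~++~~
~~~~~~
~~~~~~

0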